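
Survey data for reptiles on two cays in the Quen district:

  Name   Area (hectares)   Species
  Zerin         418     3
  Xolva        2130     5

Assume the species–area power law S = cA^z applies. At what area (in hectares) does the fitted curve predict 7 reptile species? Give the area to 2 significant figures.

6200 hectares

z = ln(5/3) / ln(2130/418) = 0.5108 / 1.6284 = 0.3137
c = 3 / 418^0.3137 = 3 / 6.641 = 0.4517
A = (7/0.4517)^(1/0.3137) ⇒ ln A = ln(15.5)/0.3137 = 8.7365
A = e^8.7365 ≈ 6226 hectares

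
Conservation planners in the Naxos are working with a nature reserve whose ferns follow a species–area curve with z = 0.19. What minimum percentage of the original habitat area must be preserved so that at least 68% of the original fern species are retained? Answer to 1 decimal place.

13.1%

Need (A_new/A_old)^0.19 = 0.68, so A_new/A_old = 0.68^(1/0.19) = 0.68^5.263
ln(A_new/A_old) = ln 0.68 / 0.19 = -0.3857 / 0.19 = -2.0298
A_new/A_old = e^-2.0298 ≈ 0.1314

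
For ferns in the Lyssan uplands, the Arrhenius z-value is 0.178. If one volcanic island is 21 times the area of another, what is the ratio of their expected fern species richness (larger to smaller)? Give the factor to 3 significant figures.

1.72

S₂/S₁ = (A₂/A₁)^z = 21^0.178
ln(S₂/S₁) = 0.178 × ln 21 = 0.178 × 3.0445 = 0.5419
S₂/S₁ = e^0.5419 ≈ 1.719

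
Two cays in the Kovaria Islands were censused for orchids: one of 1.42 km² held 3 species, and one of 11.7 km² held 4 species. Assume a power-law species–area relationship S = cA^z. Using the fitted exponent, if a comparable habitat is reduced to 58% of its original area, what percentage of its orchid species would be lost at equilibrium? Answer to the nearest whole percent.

7%

z = ln(4/3) / ln(11.7/1.42) = 0.2877 / 2.1089 = 0.1364
S_new/S_old = (A_new/A_old)^z = 0.58^0.1364 = exp(0.1364 × -0.5447) = 0.9284
Fraction lost = 1 − 0.9284 = 0.07161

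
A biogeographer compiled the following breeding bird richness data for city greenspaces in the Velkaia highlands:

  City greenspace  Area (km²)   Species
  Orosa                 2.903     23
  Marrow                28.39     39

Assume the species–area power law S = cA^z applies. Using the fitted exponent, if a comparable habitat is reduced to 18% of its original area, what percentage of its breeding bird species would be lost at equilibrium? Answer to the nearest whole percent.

33%

z = ln(39/23) / ln(28.39/2.903) = 0.5281 / 2.2803 = 0.2316
S_new/S_old = (A_new/A_old)^z = 0.18^0.2316 = exp(0.2316 × -1.7148) = 0.6723
Fraction lost = 1 − 0.6723 = 0.3277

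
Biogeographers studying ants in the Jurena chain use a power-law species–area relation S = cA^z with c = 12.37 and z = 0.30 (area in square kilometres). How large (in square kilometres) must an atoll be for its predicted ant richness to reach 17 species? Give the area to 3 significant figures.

2.89 square kilometres

17 = 12.37 × A^0.3  ⇒  A^0.3 = 17/12.37 = 1.374
ln A = ln(1.374) / 0.3 = 0.3179 / 0.3 = 1.0598
A = e^1.0598 ≈ 2.886 square kilometres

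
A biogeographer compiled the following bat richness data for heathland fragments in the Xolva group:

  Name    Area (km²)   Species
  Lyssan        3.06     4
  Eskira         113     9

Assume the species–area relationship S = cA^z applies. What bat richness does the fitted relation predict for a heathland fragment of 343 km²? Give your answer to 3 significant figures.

11.6

z = ln(9/4) / ln(113/3.06) = 0.8109 / 3.6090 = 0.2247
c = 4 / 3.06^0.2247 = 4 / 1.286 = 3.111
S₃ = 3.111 × 343^0.2247 = 3.111 × 3.713 ≈ 11.55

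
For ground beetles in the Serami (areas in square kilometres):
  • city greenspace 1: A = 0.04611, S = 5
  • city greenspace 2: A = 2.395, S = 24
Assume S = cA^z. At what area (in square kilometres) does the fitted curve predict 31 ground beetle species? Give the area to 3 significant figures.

z = ln(24/5) / ln(2.395/0.04611) = 1.5686 / 3.9501 = 0.3971
c = 5 / 0.04611^0.3971 = 5 / 0.2947 = 16.97
A = (31/16.97)^(1/0.3971) ⇒ ln A = ln(1.827)/0.3971 = 1.5179
A = e^1.5179 ≈ 4.563 square kilometres

4.56 square kilometres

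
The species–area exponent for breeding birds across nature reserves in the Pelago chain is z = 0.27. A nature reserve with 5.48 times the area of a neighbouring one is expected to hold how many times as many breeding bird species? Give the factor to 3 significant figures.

S₂/S₁ = (A₂/A₁)^z = 5.48^0.27
ln(S₂/S₁) = 0.27 × ln 5.48 = 0.27 × 1.7011 = 0.4593
S₂/S₁ = e^0.4593 ≈ 1.583

1.58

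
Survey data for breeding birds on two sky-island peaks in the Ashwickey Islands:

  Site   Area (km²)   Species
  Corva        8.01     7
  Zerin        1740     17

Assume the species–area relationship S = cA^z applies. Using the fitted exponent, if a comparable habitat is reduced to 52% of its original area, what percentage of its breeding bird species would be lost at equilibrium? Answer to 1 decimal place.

10.2%

z = ln(17/7) / ln(1740/8.01) = 0.8873 / 5.3809 = 0.1649
S_new/S_old = (A_new/A_old)^z = 0.52^0.1649 = exp(0.1649 × -0.6539) = 0.8978
Fraction lost = 1 − 0.8978 = 0.1022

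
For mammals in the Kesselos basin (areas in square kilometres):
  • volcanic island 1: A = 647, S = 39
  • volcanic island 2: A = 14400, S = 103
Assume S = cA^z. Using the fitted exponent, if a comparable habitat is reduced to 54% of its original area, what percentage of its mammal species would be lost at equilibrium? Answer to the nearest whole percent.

z = ln(103/39) / ln(14400/647) = 0.9712 / 3.1026 = 0.3130
S_new/S_old = (A_new/A_old)^z = 0.54^0.3130 = exp(0.3130 × -0.6162) = 0.8246
Fraction lost = 1 − 0.8246 = 0.1754

18%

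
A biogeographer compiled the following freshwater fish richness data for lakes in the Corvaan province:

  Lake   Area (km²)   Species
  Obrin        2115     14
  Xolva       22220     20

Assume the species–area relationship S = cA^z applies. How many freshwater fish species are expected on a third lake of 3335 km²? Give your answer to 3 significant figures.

15.0

z = ln(20/14) / ln(22220/2115) = 0.3567 / 2.3519 = 0.1517
c = 14 / 2115^0.1517 = 14 / 3.194 = 4.384
S₃ = 4.384 × 3335^0.1517 = 4.384 × 3.422 ≈ 15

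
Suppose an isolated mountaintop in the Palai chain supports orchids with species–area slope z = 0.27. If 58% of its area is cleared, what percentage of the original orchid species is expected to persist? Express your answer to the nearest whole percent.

S_new/S_old = (A_new/A_old)^z = 0.42^0.27
= exp(0.27 × ln 0.42) = exp(0.27 × -0.8675) = exp(-0.2342) ≈ 0.7912

79%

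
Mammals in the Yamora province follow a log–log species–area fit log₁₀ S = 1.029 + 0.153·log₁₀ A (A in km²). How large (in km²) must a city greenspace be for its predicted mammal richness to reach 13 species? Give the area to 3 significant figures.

13 = 10.69 × A^0.153  ⇒  A^0.153 = 13/10.69 = 1.216
ln A = ln(1.216) / 0.153 = 0.1956 / 0.153 = 1.2784
A = e^1.2784 ≈ 3.591 km²

3.59 km²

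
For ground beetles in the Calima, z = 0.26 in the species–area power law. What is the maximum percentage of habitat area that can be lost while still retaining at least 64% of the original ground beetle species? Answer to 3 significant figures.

82.0%

Need (A_new/A_old)^0.26 = 0.64, so A_new/A_old = 0.64^(1/0.26) = 0.64^3.846
ln(A_new/A_old) = ln 0.64 / 0.26 = -0.4463 / 0.26 = -1.7165
A_new/A_old = e^-1.7165 ≈ 0.1797
Fraction that can be lost = 1 − 0.1797 = 0.8203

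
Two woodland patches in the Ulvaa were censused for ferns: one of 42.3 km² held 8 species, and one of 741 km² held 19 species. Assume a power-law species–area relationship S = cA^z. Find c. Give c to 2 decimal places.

2.58

z = ln(S₂/S₁) / ln(A₂/A₁) = ln(19/8) / ln(741/42.3) = 0.8650 / 2.8632 = 0.3021
c = S₁ / A₁^z = 8 / 42.3^0.3021 = 8 / 3.1 = 2.581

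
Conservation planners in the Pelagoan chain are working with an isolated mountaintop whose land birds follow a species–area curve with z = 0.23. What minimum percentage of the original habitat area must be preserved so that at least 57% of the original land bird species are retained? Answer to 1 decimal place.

8.7%

Need (A_new/A_old)^0.23 = 0.57, so A_new/A_old = 0.57^(1/0.23) = 0.57^4.348
ln(A_new/A_old) = ln 0.57 / 0.23 = -0.5621 / 0.23 = -2.4440
A_new/A_old = e^-2.4440 ≈ 0.08681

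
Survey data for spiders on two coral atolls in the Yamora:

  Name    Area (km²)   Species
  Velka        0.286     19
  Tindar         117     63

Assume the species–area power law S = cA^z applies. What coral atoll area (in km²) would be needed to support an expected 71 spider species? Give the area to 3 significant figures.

z = ln(63/19) / ln(117/0.286) = 1.1987 / 6.0139 = 0.1993
c = 19 / 0.286^0.1993 = 19 / 0.7792 = 24.38
A = (71/24.38)^(1/0.1993) ⇒ ln A = ln(2.912)/0.1993 = 5.3619
A = e^5.3619 ≈ 213.1 km²

213 km²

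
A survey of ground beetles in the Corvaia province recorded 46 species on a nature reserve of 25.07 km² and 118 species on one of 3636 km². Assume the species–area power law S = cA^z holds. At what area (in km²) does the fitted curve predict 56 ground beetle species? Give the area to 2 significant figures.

71 km²

z = ln(118/46) / ln(3636/25.07) = 0.9420 / 4.9770 = 0.1893
c = 46 / 25.07^0.1893 = 46 / 1.84 = 25
A = (56/25)^(1/0.1893) ⇒ ln A = ln(2.24)/0.1893 = 4.2609
A = e^4.2609 ≈ 70.88 km²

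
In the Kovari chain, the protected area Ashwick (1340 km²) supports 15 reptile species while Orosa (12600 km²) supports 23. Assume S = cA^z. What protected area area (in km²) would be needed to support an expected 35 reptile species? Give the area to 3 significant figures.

z = ln(23/15) / ln(12600/1340) = 0.4274 / 2.2410 = 0.1907
c = 15 / 1340^0.1907 = 15 / 3.949 = 3.799
A = (35/3.799)^(1/0.1907) ⇒ ln A = ln(9.214)/0.1907 = 11.6427
A = e^11.6427 ≈ 113855 km²

114000 km²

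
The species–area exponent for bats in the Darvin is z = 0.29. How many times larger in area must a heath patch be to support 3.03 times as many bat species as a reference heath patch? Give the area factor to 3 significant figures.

45.7

(A₂/A₁)^0.29 = 3.03, so A₂/A₁ = 3.03^(1/0.29) = 3.03^3.448
ln(A₂/A₁) = ln 3.03 / 0.29 = 1.1086 / 0.29 = 3.8226
A₂/A₁ = e^3.8226 ≈ 45.72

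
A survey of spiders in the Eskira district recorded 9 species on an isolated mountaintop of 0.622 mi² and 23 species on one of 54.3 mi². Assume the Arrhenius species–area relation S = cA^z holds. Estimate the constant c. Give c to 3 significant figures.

9.94

z = ln(S₂/S₁) / ln(A₂/A₁) = ln(23/9) / ln(54.3/0.622) = 0.9383 / 4.4693 = 0.2099
c = S₁ / A₁^z = 9 / 0.622^0.2099 = 9 / 0.9051 = 9.943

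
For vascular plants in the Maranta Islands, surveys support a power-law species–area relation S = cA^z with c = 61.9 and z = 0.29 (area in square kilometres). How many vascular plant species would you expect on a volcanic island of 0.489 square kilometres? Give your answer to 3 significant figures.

S = 61.9 × 0.489^0.29
ln S = ln 61.9 + 0.29 × ln 0.489 = 4.1255 + 0.29 × -0.7154 = 3.9181
S = e^3.9181 ≈ 50.3

50.3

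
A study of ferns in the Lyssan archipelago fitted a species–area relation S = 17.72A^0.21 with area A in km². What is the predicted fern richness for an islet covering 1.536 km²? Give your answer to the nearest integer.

19 species

S = 17.72 × 1.536^0.21
ln S = ln 17.72 + 0.21 × ln 1.536 = 2.8747 + 0.21 × 0.4292 = 2.9648
S = e^2.9648 ≈ 19.39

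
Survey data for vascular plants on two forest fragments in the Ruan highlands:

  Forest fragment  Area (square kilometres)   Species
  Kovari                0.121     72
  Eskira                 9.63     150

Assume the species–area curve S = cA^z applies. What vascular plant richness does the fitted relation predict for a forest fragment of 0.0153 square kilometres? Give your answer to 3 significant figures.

50.9

z = ln(150/72) / ln(9.63/0.121) = 0.7340 / 4.3768 = 0.1677
c = 72 / 0.121^0.1677 = 72 / 0.7018 = 102.6
S₃ = 102.6 × 0.0153^0.1677 = 102.6 × 0.4961 ≈ 50.9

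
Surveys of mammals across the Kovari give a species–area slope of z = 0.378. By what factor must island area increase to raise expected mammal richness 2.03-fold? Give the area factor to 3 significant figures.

6.51

(A₂/A₁)^0.378 = 2.03, so A₂/A₁ = 2.03^(1/0.378) = 2.03^2.646
ln(A₂/A₁) = ln 2.03 / 0.378 = 0.7080 / 0.378 = 1.8731
A₂/A₁ = e^1.8731 ≈ 6.509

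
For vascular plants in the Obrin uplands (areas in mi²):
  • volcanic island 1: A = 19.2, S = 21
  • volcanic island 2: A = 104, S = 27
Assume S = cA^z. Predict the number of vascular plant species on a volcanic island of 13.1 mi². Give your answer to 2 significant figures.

20

z = ln(27/21) / ln(104/19.2) = 0.2513 / 1.6895 = 0.1488
c = 21 / 19.2^0.1488 = 21 / 1.552 = 13.53
S₃ = 13.53 × 13.1^0.1488 = 13.53 × 1.466 ≈ 19.84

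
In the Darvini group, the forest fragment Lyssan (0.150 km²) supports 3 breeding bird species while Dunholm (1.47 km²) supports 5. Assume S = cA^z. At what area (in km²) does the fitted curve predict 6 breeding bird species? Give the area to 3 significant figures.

z = ln(5/3) / ln(1.47/0.15) = 0.5108 / 2.2824 = 0.2238
c = 3 / 0.15^0.2238 = 3 / 0.654 = 4.587
A = (6/4.587)^(1/0.2238) ⇒ ln A = ln(1.308)/0.2238 = 1.1999
A = e^1.1999 ≈ 3.32 km²

3.32 km²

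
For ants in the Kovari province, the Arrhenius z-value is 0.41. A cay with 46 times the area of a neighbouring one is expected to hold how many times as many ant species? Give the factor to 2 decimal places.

4.81

S₂/S₁ = (A₂/A₁)^z = 46^0.41
ln(S₂/S₁) = 0.41 × ln 46 = 0.41 × 3.8286 = 1.5697
S₂/S₁ = e^1.5697 ≈ 4.805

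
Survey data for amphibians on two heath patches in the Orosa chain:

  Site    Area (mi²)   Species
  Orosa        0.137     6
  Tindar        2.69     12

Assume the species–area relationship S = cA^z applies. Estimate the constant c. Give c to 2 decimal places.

9.53

z = ln(S₂/S₁) / ln(A₂/A₁) = ln(12/6) / ln(2.69/0.137) = 0.6931 / 2.9773 = 0.2328
c = S₁ / A₁^z = 6 / 0.137^0.2328 = 6 / 0.6295 = 9.531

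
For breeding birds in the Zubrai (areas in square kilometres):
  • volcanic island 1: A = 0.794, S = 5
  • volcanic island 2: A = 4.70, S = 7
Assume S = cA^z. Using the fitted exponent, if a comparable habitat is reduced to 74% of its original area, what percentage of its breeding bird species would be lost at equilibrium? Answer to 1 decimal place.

5.5%

z = ln(7/5) / ln(4.7/0.794) = 0.3365 / 1.7782 = 0.1892
S_new/S_old = (A_new/A_old)^z = 0.74^0.1892 = exp(0.1892 × -0.3011) = 0.9446
Fraction lost = 1 − 0.9446 = 0.05538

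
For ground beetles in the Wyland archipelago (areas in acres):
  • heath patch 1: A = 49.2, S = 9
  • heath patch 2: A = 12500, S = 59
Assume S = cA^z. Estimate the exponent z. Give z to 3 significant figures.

Taking logs: ln S = ln c + z ln A, so z = (ln S₂ − ln S₁)/(ln A₂ − ln A₁).
z = ln(59/9) / ln(12500/49.2) = ln(6.556) / ln(254.1) = 1.8803 / 5.5376 = 0.3396

0.340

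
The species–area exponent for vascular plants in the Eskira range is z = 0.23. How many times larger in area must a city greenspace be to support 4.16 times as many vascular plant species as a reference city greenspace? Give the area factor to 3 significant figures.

492

(A₂/A₁)^0.23 = 4.16, so A₂/A₁ = 4.16^(1/0.23) = 4.16^4.348
ln(A₂/A₁) = ln 4.16 / 0.23 = 1.4255 / 0.23 = 6.1979
A₂/A₁ = e^6.1979 ≈ 491.7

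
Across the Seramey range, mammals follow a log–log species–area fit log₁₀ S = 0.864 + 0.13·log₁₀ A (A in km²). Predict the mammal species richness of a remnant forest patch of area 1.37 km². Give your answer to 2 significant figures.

S = 7.311 × 1.37^0.13
ln S = ln 7.311 + 0.13 × ln 1.37 = 1.9894 + 0.13 × 0.3148 = 2.0304
S = e^2.0304 ≈ 7.617

7.6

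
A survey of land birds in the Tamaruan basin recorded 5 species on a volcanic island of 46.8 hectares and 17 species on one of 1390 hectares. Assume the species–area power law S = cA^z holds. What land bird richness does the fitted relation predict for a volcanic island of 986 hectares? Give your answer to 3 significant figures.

z = ln(17/5) / ln(1390/46.8) = 1.2238 / 3.3912 = 0.3609
c = 5 / 46.8^0.3609 = 5 / 4.006 = 1.248
S₃ = 1.248 × 986^0.3609 = 1.248 × 12.03 ≈ 15.02

15.0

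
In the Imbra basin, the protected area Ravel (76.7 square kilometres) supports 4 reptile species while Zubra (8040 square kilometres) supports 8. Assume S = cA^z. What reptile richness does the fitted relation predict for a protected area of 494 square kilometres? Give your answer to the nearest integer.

z = ln(8/4) / ln(8040/76.7) = 0.6931 / 4.6523 = 0.1490
c = 4 / 76.7^0.1490 = 4 / 1.909 = 2.095
S₃ = 2.095 × 494^0.1490 = 2.095 × 2.52 ≈ 5.279

5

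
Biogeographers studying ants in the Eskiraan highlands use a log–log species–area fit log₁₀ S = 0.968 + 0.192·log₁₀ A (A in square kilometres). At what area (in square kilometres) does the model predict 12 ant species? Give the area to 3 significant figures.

3.79 square kilometres

12 = 9.29 × A^0.192  ⇒  A^0.192 = 12/9.29 = 1.292
ln A = ln(1.292) / 0.192 = 0.2560 / 0.192 = 1.3334
A = e^1.3334 ≈ 3.794 square kilometres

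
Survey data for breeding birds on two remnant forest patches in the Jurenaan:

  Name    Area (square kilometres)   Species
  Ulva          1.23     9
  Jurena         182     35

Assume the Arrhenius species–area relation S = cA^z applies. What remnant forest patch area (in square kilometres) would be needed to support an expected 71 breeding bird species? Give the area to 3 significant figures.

2460 square kilometres

z = ln(35/9) / ln(182/1.23) = 1.3581 / 4.9970 = 0.2718
c = 9 / 1.23^0.2718 = 9 / 1.058 = 8.508
A = (71/8.508)^(1/0.2718) ⇒ ln A = ln(8.345)/0.2718 = 7.8065
A = e^7.8065 ≈ 2457 square kilometres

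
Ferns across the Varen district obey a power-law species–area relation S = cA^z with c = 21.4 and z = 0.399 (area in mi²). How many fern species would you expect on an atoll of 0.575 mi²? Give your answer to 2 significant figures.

S = 21.4 × 0.575^0.399 = 21.4 × 0.8019 ≈ 17.16

17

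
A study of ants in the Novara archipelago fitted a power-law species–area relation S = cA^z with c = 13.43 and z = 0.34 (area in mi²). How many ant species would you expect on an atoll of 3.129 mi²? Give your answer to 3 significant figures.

S = 13.43 × 3.129^0.34
ln S = ln 13.43 + 0.34 × ln 3.129 = 2.5975 + 0.34 × 1.1407 = 2.9853
S = e^2.9853 ≈ 19.79

19.8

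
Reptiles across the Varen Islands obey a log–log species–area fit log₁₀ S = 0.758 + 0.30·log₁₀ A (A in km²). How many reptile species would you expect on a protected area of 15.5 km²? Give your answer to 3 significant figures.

13.0

S = 5.728 × 15.5^0.3
ln S = ln 5.728 + 0.3 × ln 15.5 = 1.7454 + 0.3 × 2.7408 = 2.5676
S = e^2.5676 ≈ 13.03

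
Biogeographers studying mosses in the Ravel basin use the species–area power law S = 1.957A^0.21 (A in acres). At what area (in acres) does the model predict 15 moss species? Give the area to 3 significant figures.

16300 acres

15 = 1.957 × A^0.21  ⇒  A^0.21 = 15/1.957 = 7.665
ln A = ln(7.665) / 0.21 = 2.0366 / 0.21 = 9.6983
A = e^9.6983 ≈ 16289 acres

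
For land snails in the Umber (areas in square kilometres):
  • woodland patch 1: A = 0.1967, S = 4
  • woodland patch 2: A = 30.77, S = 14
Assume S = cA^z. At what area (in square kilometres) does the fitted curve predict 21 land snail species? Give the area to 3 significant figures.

z = ln(14/4) / ln(30.77/0.1967) = 1.2528 / 5.0526 = 0.2479
c = 4 / 0.1967^0.2479 = 4 / 0.6682 = 5.986
A = (21/5.986)^(1/0.2479) ⇒ ln A = ln(3.508)/0.2479 = 5.0619
A = e^5.0619 ≈ 157.9 square kilometres

158 square kilometres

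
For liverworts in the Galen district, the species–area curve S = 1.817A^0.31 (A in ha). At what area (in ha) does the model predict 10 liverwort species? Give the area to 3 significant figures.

245 ha

10 = 1.817 × A^0.31  ⇒  A^0.31 = 10/1.817 = 5.504
ln A = ln(5.504) / 0.31 = 1.7054 / 0.31 = 5.5013
A = e^5.5013 ≈ 245 ha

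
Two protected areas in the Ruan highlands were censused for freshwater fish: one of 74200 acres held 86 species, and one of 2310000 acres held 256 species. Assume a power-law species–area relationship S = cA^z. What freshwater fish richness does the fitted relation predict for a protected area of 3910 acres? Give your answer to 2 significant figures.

z = ln(256/86) / ln(2310000/74200) = 1.0908 / 3.4382 = 0.3173
c = 86 / 74200^0.3173 = 86 / 35.09 = 2.451
S₃ = 2.451 × 3910^0.3173 = 2.451 × 13.79 ≈ 33.8

34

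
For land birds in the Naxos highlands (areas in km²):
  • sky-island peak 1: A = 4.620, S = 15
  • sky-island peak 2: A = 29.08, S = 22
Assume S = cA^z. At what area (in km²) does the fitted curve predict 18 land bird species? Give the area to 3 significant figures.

z = ln(22/15) / ln(29.08/4.62) = 0.3830 / 1.8397 = 0.2082
c = 15 / 4.62^0.2082 = 15 / 1.375 = 10.91
A = (18/10.91)^(1/0.2082) ⇒ ln A = ln(1.65)/0.2082 = 2.4062
A = e^2.4062 ≈ 11.09 km²

11.1 km²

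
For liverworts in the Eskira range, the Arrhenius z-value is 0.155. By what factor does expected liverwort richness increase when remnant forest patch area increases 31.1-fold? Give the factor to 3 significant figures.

S₂/S₁ = (A₂/A₁)^z = 31.1^0.155
ln(S₂/S₁) = 0.155 × ln 31.1 = 0.155 × 3.4372 = 0.5328
S₂/S₁ = e^0.5328 ≈ 1.704

1.70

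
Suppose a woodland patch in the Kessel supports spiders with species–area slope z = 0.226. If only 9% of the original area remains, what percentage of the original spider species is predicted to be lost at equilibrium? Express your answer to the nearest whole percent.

42%

S_new/S_old = (A_new/A_old)^z = 0.09^0.226
= exp(0.226 × ln 0.09) = exp(0.226 × -2.4079) = exp(-0.5442) ≈ 0.5803
Fraction lost = 1 − 0.5803 = 0.4197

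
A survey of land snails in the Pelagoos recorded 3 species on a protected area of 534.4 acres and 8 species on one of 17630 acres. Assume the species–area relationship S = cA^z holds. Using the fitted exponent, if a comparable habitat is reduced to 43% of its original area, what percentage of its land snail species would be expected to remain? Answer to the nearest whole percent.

79%

z = ln(8/3) / ln(17630/534.4) = 0.9808 / 3.4962 = 0.2805
S_new/S_old = (A_new/A_old)^z = 0.43^0.2805 = exp(0.2805 × -0.8440) = 0.7892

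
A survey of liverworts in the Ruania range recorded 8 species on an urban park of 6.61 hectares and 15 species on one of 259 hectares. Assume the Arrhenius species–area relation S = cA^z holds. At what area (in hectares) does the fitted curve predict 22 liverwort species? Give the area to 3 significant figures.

z = ln(15/8) / ln(259/6.61) = 0.6286 / 3.6682 = 0.1714
c = 8 / 6.61^0.1714 = 8 / 1.382 = 5.788
A = (22/5.788)^(1/0.1714) ⇒ ln A = ln(3.801)/0.1714 = 7.7918
A = e^7.7918 ≈ 2421 hectares

2420 hectares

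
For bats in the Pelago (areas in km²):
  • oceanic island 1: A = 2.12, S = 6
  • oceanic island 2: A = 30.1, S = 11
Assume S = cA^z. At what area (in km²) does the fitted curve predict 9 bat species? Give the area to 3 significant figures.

z = ln(11/6) / ln(30.1/2.12) = 0.6061 / 2.6531 = 0.2285
c = 6 / 2.12^0.2285 = 6 / 1.187 = 5.054
A = (9/5.054)^(1/0.2285) ⇒ ln A = ln(1.781)/0.2285 = 2.5262
A = e^2.5262 ≈ 12.51 km²

12.5 km²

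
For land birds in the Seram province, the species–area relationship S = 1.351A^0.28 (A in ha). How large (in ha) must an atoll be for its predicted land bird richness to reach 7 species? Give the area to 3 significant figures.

7 = 1.351 × A^0.28  ⇒  A^0.28 = 7/1.351 = 5.181
ln A = ln(5.181) / 0.28 = 1.6451 / 0.28 = 5.8752
A = e^5.8752 ≈ 356.1 ha

356 ha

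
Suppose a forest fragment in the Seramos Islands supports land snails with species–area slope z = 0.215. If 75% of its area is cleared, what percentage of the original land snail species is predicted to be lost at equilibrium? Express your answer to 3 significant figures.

S_new/S_old = (A_new/A_old)^z = 0.25^0.215
= exp(0.215 × ln 0.25) = exp(0.215 × -1.3863) = exp(-0.2981) ≈ 0.7423
Fraction lost = 1 − 0.7423 = 0.2577

25.8%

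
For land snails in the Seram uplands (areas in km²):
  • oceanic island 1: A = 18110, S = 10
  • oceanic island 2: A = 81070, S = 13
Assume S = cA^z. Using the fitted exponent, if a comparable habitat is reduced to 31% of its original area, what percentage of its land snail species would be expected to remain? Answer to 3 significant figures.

81.5%

z = ln(13/10) / ln(81070/18110) = 0.2624 / 1.4988 = 0.1750
S_new/S_old = (A_new/A_old)^z = 0.31^0.1750 = exp(0.1750 × -1.1712) = 0.8146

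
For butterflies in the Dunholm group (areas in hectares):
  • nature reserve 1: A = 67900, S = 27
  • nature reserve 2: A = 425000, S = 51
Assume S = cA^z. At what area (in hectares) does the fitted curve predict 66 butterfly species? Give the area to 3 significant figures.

z = ln(51/27) / ln(425000/67900) = 0.6360 / 1.8341 = 0.3468
c = 27 / 67900^0.3468 = 27 / 47.37 = 0.5699
A = (66/0.5699)^(1/0.3468) ⇒ ln A = ln(115.8)/0.3468 = 13.7034
A = e^13.7034 ≈ 893916 hectares

894000 hectares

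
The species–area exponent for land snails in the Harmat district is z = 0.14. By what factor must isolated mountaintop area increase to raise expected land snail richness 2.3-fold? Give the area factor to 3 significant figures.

384

(A₂/A₁)^0.14 = 2.3, so A₂/A₁ = 2.3^(1/0.14) = 2.3^7.143
ln(A₂/A₁) = ln 2.3 / 0.14 = 0.8329 / 0.14 = 5.9494
A₂/A₁ = e^5.9494 ≈ 383.5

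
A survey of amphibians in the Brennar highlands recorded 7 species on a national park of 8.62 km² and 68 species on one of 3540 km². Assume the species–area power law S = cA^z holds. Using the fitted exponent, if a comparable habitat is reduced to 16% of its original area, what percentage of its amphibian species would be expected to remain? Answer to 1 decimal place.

50.0%

z = ln(68/7) / ln(3540/8.62) = 2.2736 / 6.0178 = 0.3778
S_new/S_old = (A_new/A_old)^z = 0.16^0.3778 = exp(0.3778 × -1.8326) = 0.5004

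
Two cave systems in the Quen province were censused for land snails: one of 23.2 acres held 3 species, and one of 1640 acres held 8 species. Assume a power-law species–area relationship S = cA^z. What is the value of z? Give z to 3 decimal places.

Taking logs: ln S = ln c + z ln A, so z = (ln S₂ − ln S₁)/(ln A₂ − ln A₁).
z = ln(8/3) / ln(1640/23.2) = ln(2.667) / ln(70.69) = 0.9808 / 4.2583 = 0.2303

0.230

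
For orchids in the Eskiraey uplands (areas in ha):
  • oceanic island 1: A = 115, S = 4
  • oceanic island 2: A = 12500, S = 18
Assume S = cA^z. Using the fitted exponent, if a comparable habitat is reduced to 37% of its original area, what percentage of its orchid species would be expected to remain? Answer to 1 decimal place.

72.7%

z = ln(18/4) / ln(12500/115) = 1.5041 / 4.6886 = 0.3208
S_new/S_old = (A_new/A_old)^z = 0.37^0.3208 = exp(0.3208 × -0.9943) = 0.7269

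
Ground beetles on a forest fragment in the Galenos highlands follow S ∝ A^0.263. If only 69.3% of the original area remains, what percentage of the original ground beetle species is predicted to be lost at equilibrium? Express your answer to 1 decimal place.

9.2%

S_new/S_old = (A_new/A_old)^z = 0.693^0.263
= exp(0.263 × ln 0.693) = exp(0.263 × -0.3667) = exp(-0.0964) ≈ 0.9081
Fraction lost = 1 − 0.9081 = 0.09194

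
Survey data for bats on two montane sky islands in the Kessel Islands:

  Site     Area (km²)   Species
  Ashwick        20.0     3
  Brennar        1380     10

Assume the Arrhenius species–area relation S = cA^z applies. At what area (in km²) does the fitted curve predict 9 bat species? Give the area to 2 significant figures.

z = ln(10/3) / ln(1380/20) = 1.2040 / 4.2341 = 0.2844
c = 3 / 20^0.2844 = 3 / 2.344 = 1.28
A = (9/1.28)^(1/0.2844) ⇒ ln A = ln(7.032)/0.2844 = 6.8593
A = e^6.8593 ≈ 952.7 km²

950 km²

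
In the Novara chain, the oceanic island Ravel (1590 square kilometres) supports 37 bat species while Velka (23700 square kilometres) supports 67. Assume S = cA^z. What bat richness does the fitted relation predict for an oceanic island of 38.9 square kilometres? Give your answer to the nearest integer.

z = ln(67/37) / ln(23700/1590) = 0.5938 / 2.7017 = 0.2198
c = 37 / 1590^0.2198 = 37 / 5.053 = 7.322
S₃ = 7.322 × 38.9^0.2198 = 7.322 × 2.236 ≈ 16.37

16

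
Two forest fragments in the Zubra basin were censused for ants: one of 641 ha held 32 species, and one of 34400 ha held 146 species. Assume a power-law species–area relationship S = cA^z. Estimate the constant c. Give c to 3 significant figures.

z = ln(S₂/S₁) / ln(A₂/A₁) = ln(146/32) / ln(34400/641) = 1.5179 / 3.9828 = 0.3811
c = S₁ / A₁^z = 32 / 641^0.3811 = 32 / 11.74 = 2.725

2.73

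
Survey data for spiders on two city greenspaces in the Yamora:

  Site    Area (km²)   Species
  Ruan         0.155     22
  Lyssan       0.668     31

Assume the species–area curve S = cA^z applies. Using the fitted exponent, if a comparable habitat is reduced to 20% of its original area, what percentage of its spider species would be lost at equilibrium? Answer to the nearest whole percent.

31%

z = ln(31/22) / ln(0.668/0.155) = 0.3429 / 1.4609 = 0.2348
S_new/S_old = (A_new/A_old)^z = 0.2^0.2348 = exp(0.2348 × -1.6094) = 0.6854
Fraction lost = 1 − 0.6854 = 0.3146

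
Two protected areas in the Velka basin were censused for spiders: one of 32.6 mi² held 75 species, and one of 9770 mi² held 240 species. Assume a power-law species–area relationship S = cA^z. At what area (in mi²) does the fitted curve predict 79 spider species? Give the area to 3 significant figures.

z = ln(240/75) / ln(9770/32.6) = 1.1632 / 5.7028 = 0.2040
c = 75 / 32.6^0.2040 = 75 / 2.035 = 36.85
A = (79/36.85)^(1/0.2040) ⇒ ln A = ln(2.144)/0.2040 = 3.7391
A = e^3.7391 ≈ 42.06 mi²

42.1 mi²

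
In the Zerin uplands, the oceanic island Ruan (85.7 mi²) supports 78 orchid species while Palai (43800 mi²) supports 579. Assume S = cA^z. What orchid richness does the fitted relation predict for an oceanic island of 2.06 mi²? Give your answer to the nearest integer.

z = ln(579/78) / ln(43800/85.7) = 2.0046 / 6.2365 = 0.3214
c = 78 / 85.7^0.3214 = 78 / 4.181 = 18.65
S₃ = 18.65 × 2.06^0.3214 = 18.65 × 1.261 ≈ 23.53

24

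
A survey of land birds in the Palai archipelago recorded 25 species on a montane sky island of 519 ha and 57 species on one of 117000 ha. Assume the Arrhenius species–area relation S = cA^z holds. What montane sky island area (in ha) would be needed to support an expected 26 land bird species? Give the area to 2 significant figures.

z = ln(57/25) / ln(117000/519) = 0.8242 / 5.4180 = 0.1521
c = 25 / 519^0.1521 = 25 / 2.588 = 9.659
A = (26/9.659)^(1/0.1521) ⇒ ln A = ln(2.692)/0.1521 = 6.5097
A = e^6.5097 ≈ 671.6 ha

670 ha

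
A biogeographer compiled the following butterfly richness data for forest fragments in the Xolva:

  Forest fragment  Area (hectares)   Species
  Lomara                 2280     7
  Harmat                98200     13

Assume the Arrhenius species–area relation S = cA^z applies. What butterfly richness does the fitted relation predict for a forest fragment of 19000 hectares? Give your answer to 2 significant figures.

z = ln(13/7) / ln(98200/2280) = 0.6190 / 3.7628 = 0.1645
c = 7 / 2280^0.1645 = 7 / 3.568 = 1.962
S₃ = 1.962 × 19000^0.1645 = 1.962 × 5.057 ≈ 9.922

9.9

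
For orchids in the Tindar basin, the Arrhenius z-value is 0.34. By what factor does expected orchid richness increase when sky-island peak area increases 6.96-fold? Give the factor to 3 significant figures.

1.93

S₂/S₁ = (A₂/A₁)^z = 6.96^0.34
ln(S₂/S₁) = 0.34 × ln 6.96 = 0.34 × 1.9402 = 0.6597
S₂/S₁ = e^0.6597 ≈ 1.934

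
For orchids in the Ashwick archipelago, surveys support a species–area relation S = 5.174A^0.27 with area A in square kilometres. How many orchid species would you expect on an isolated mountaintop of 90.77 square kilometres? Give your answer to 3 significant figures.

S = 5.174 × 90.77^0.27 = 5.174 × 3.378 ≈ 17.48

17.5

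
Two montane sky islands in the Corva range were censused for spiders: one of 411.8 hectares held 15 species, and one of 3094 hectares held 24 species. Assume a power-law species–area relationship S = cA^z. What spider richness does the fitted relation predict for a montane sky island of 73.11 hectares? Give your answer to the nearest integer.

z = ln(24/15) / ln(3094/411.8) = 0.4700 / 2.0167 = 0.2331
c = 15 / 411.8^0.2331 = 15 / 4.068 = 3.687
S₃ = 3.687 × 73.11^0.2331 = 3.687 × 2.719 ≈ 10.03

10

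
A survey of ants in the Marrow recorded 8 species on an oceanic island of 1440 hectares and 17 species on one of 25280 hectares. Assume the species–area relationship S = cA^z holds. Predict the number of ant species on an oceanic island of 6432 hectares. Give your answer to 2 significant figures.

z = ln(17/8) / ln(25280/1440) = 0.7538 / 2.8654 = 0.2631
c = 8 / 1440^0.2631 = 8 / 6.774 = 1.181
S₃ = 1.181 × 6432^0.2631 = 1.181 × 10.04 ≈ 11.86

12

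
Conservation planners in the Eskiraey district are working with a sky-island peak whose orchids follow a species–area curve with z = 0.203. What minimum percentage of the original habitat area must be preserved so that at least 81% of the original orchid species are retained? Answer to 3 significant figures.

Need (A_new/A_old)^0.203 = 0.81, so A_new/A_old = 0.81^(1/0.203) = 0.81^4.926
ln(A_new/A_old) = ln 0.81 / 0.203 = -0.2107 / 0.203 = -1.0380
A_new/A_old = e^-1.0380 ≈ 0.3542

35.4%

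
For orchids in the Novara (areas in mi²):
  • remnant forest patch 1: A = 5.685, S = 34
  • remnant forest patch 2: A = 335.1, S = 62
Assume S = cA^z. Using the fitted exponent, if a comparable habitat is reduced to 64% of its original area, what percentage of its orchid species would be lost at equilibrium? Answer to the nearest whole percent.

z = ln(62/34) / ln(335.1/5.685) = 0.6008 / 4.0766 = 0.1474
S_new/S_old = (A_new/A_old)^z = 0.64^0.1474 = exp(0.1474 × -0.4463) = 0.9363
Fraction lost = 1 − 0.9363 = 0.06365

6%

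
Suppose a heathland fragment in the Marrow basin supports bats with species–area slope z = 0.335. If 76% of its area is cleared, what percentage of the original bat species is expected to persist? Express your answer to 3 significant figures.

62.0%

S_new/S_old = (A_new/A_old)^z = 0.24^0.335
= exp(0.335 × ln 0.24) = exp(0.335 × -1.4271) = exp(-0.4781) ≈ 0.62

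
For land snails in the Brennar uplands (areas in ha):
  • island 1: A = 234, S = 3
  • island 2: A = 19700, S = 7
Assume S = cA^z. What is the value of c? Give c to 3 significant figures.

1.06

z = ln(S₂/S₁) / ln(A₂/A₁) = ln(7/3) / ln(19700/234) = 0.8473 / 4.4331 = 0.1911
c = S₁ / A₁^z = 3 / 234^0.1911 = 3 / 2.837 = 1.058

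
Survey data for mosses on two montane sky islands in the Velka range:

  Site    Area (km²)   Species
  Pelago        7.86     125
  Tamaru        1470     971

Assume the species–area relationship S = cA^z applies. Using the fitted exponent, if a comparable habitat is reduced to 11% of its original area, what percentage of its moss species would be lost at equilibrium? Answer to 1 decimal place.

z = ln(971/125) / ln(1470/7.86) = 2.0500 / 5.2312 = 0.3919
S_new/S_old = (A_new/A_old)^z = 0.11^0.3919 = exp(0.3919 × -2.2073) = 0.4211
Fraction lost = 1 − 0.4211 = 0.5789

57.9%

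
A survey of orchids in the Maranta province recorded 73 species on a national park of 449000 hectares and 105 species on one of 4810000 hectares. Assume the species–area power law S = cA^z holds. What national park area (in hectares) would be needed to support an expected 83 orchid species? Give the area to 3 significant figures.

z = ln(105/73) / ln(4810000/449000) = 0.3635 / 2.3714 = 0.1533
c = 73 / 449000^0.1533 = 73 / 7.352 = 9.929
A = (83/9.929)^(1/0.1533) ⇒ ln A = ln(8.359)/0.1533 = 13.8523
A = e^13.8523 ≈ 1037494 hectares

1040000 hectares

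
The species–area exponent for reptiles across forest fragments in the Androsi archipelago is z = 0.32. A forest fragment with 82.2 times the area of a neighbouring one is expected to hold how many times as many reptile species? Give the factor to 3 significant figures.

S₂/S₁ = (A₂/A₁)^z = 82.2^0.32
ln(S₂/S₁) = 0.32 × ln 82.2 = 0.32 × 4.4092 = 1.4109
S₂/S₁ = e^1.4109 ≈ 4.1

4.10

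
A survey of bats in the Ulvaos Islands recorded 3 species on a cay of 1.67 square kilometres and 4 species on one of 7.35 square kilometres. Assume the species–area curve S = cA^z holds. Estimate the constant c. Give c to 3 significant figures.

2.72

z = ln(S₂/S₁) / ln(A₂/A₁) = ln(4/3) / ln(7.35/1.67) = 0.2877 / 1.4819 = 0.1941
c = S₁ / A₁^z = 3 / 1.67^0.1941 = 3 / 1.105 = 2.716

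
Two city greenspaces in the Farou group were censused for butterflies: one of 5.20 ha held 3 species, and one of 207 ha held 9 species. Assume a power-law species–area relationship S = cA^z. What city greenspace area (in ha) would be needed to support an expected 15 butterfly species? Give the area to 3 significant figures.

1150 ha

z = ln(9/3) / ln(207/5.2) = 1.0986 / 3.6841 = 0.2982
c = 3 / 5.2^0.2982 = 3 / 1.635 = 1.835
A = (15/1.835)^(1/0.2982) ⇒ ln A = ln(8.175)/0.2982 = 7.0457
A = e^7.0457 ≈ 1148 ha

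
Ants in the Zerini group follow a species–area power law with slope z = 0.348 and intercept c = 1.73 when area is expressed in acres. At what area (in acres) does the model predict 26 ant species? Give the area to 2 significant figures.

26 = 1.73 × A^0.348  ⇒  A^0.348 = 26/1.73 = 15.03
ln A = ln(15.03) / 0.348 = 2.7100 / 0.348 = 7.7873
A = e^7.7873 ≈ 2410 acres

2400 acres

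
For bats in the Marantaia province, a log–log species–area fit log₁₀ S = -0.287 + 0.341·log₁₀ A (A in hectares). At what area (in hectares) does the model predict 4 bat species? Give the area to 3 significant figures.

4 = 0.5164 × A^0.341  ⇒  A^0.341 = 4/0.5164 = 7.746
ln A = ln(7.746) / 0.341 = 2.0471 / 0.341 = 6.0033
A = e^6.0033 ≈ 404.8 hectares

405 hectares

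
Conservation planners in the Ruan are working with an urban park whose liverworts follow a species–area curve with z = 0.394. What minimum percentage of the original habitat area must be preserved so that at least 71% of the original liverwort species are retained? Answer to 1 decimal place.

41.9%

Need (A_new/A_old)^0.394 = 0.71, so A_new/A_old = 0.71^(1/0.394) = 0.71^2.538
ln(A_new/A_old) = ln 0.71 / 0.394 = -0.3425 / 0.394 = -0.8693
A_new/A_old = e^-0.8693 ≈ 0.4193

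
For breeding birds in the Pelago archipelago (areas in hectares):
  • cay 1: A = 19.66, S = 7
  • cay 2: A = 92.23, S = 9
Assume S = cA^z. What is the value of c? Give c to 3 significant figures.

4.31

z = ln(S₂/S₁) / ln(A₂/A₁) = ln(9/7) / ln(92.23/19.66) = 0.2513 / 1.5457 = 0.1626
c = S₁ / A₁^z = 7 / 19.66^0.1626 = 7 / 1.623 = 4.313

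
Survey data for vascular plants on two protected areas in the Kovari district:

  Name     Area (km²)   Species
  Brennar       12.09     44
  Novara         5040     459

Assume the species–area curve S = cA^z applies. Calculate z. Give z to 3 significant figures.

0.389

Taking logs: ln S = ln c + z ln A, so z = (ln S₂ − ln S₁)/(ln A₂ − ln A₁).
z = ln(459/44) / ln(5040/12.09) = ln(10.43) / ln(416.9) = 2.3449 / 6.0328 = 0.3887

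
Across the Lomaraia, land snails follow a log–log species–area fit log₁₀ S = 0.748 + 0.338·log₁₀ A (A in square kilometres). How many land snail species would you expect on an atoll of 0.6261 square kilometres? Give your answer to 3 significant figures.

S = 5.598 × 0.6261^0.338 = 5.598 × 0.8536 ≈ 4.778

4.78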